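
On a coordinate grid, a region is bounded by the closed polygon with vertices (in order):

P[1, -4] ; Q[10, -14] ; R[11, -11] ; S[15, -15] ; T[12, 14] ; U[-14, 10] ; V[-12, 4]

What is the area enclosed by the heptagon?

442

Apply the surveyor's formula: 2A = Σ (x_i·y_{i+1} − x_{i+1}·y_i), indices taken mod 7.
Σ = (26) + (44) + (0) + (390) + (316) + (64) + (44) = 884
Area = |Σ|/2 = 442.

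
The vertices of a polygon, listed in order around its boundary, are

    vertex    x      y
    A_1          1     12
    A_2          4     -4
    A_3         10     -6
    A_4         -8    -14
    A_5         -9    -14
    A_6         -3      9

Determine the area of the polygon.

A_1→A_2: (1)(-4) − (4)(12) = -52
A_2→A_3: (4)(-6) − (10)(-4) = 16
A_3→A_4: (10)(-14) − (-8)(-6) = -188
A_4→A_5: (-8)(-14) − (-9)(-14) = -14
A_5→A_6: (-9)(9) − (-3)(-14) = -123
A_6→A_1: (-3)(12) − (1)(9) = -45
Σ = -406
Area = |Σ|/2 = 203.

203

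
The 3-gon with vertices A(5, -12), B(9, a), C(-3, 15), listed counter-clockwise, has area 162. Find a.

The doubled signed area Σ (x_i y_{i+1} − x_{i+1} y_i) is linear in a.
With a=0 it equals 204; the coefficient of a is 8 (from the two edges through B).
So 8·a + 204 = 2·162 = 324 ⇒ a = 15.

15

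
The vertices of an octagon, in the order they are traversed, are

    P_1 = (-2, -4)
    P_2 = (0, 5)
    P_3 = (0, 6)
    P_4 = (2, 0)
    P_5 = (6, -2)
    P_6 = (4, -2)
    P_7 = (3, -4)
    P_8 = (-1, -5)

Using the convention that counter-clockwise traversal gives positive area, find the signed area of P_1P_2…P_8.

-32.5

Apply Gauss's area formula: 2A = Σ (x_i·y_{i+1} − x_{i+1}·y_i), indices taken mod 8.
P_1→P_2: (-2)(5) − (0)(-4) = -10
P_2→P_3: (0)(6) − (0)(5) = 0
P_3→P_4: (0)(0) − (2)(6) = -12
P_4→P_5: (2)(-2) − (6)(0) = -4
P_5→P_6: (6)(-2) − (4)(-2) = -4
P_6→P_7: (4)(-4) − (3)(-2) = -10
P_7→P_8: (3)(-5) − (-1)(-4) = -19
P_8→P_1: (-1)(-4) − (-2)(-5) = -6
Σ = -65
Signed area = Σ/2 = -32.5 (negative ⇒ clockwise traversal).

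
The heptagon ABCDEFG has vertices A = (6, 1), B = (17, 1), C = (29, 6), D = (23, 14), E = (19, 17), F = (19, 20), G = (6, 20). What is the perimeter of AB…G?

74

|AB| = √((11)² + (0)²) = √121 = 11
|BC| = √((12)² + (5)²) = √169 = 13
|CD| = √((-6)² + (8)²) = √100 = 10
|DE| = √((-4)² + (3)²) = √25 = 5
|EF| = √((0)² + (3)²) = √9 = 3
|FG| = √((-13)² + (0)²) = √169 = 13
|GA| = √((0)² + (-19)²) = √361 = 19
Perimeter = 11 + 13 + 10 + 5 + 3 + 13 + 19 = 74.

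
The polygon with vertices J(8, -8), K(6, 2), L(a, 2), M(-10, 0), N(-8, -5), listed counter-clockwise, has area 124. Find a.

1

The doubled signed area Σ (x_i y_{i+1} − x_{i+1} y_i) is linear in a.
With a=0 it equals 250; the coefficient of a is -2 (from the two edges through L).
So -2·a + 250 = 2·124 = 248 ⇒ a = 1.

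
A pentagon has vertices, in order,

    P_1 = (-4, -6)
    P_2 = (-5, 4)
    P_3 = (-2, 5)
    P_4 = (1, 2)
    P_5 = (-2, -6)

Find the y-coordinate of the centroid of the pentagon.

Apply the shoelace (surveyor's) formula. First the cross-terms c_i = x_i·y_{i+1} − x_{i+1}·y_i:
  -46, -17, -9, -2, -12  ⇒  2A = -86, A = -43.
Then Σ (y_i + y_{i+1})·c_i = 28, so ȳ = 28 / (6·(-43)) = -14/129.

-14/129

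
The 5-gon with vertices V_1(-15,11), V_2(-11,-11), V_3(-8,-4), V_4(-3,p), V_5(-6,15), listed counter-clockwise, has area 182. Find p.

Write out the shoelace sum; only the two edges meeting at V_4 involve p:
2·Area = [((-8)·p − (-3)·(-4)) + ((-3)·15 − (-6)·p)] + 401
       = -2·p + 344 = 364
⇒ p = -10.

-10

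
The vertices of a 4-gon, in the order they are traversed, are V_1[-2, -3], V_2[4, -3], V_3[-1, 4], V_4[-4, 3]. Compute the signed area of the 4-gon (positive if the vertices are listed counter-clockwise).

31

Apply the surveyor's formula: 2A = Σ (x_i·y_{i+1} − x_{i+1}·y_i), indices taken mod 4.
V_1→V_2: (-2)(-3) − (4)(-3) = 18
V_2→V_3: (4)(4) − (-1)(-3) = 13
V_3→V_4: (-1)(3) − (-4)(4) = 13
V_4→V_1: (-4)(-3) − (-2)(3) = 18
Σ = 62
Signed area = Σ/2 = 31 (positive ⇒ counter-clockwise traversal).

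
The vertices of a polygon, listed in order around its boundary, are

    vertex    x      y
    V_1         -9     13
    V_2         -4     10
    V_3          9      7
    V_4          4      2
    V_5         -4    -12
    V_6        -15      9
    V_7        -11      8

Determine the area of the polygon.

Apply the shoelace (surveyor's) formula: 2A = Σ (x_i·y_{i+1} − x_{i+1}·y_i), indices taken mod 7.
V_1→V_2: (-9)(10) − (-4)(13) = -38
V_2→V_3: (-4)(7) − (9)(10) = -118
V_3→V_4: (9)(2) − (4)(7) = -10
V_4→V_5: (4)(-12) − (-4)(2) = -40
V_5→V_6: (-4)(9) − (-15)(-12) = -216
V_6→V_7: (-15)(8) − (-11)(9) = -21
V_7→V_1: (-11)(13) − (-9)(8) = -71
Σ = -514
Area = |Σ|/2 = 257.

257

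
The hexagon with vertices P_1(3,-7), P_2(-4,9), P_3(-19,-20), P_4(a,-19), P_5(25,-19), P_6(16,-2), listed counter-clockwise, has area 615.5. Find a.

-3

The doubled signed area Σ (x_i y_{i+1} − x_{i+1} y_i) is linear in a.
With a=0 it equals 1234; the coefficient of a is 1 (from the two edges through P_4).
So 1·a + 1234 = 2·615.5 = 1231 ⇒ a = -3.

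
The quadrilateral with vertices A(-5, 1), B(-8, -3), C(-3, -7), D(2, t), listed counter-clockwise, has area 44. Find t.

1

Write out the shoelace sum; only the two edges meeting at D involve t:
2·Area = [((-3)·t − 2·(-7)) + (2·1 − (-5)·t)] + 70
       = 2·t + 86 = 88
⇒ t = 1.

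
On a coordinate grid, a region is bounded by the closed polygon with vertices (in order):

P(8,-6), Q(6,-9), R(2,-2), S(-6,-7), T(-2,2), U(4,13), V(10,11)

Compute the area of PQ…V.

175

Apply the surveyor's formula: 2A = Σ (x_i·y_{i+1} − x_{i+1}·y_i), indices taken mod 7.
Cross-terms: -36, 6, -26, -26, -34, -86, -148  ⇒  Σ = -350
Area = |Σ|/2 = 175.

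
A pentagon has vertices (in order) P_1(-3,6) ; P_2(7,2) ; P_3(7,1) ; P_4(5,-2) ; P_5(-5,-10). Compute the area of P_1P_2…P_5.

P_1→P_2: (-3)(2) − (7)(6) = -48
P_2→P_3: (7)(1) − (7)(2) = -7
P_3→P_4: (7)(-2) − (5)(1) = -19
P_4→P_5: (5)(-10) − (-5)(-2) = -60
P_5→P_1: (-5)(6) − (-3)(-10) = -60
Σ = -194
Area = |Σ|/2 = 97.

97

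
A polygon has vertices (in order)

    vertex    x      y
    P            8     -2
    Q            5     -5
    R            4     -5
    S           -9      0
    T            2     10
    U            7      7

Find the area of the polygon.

148

Apply the shoelace (surveyor's) formula: 2A = Σ (x_i·y_{i+1} − x_{i+1}·y_i), indices taken mod 6.
Cross-terms: -30, -5, -45, -90, -56, -70  ⇒  Σ = -296
Area = |Σ|/2 = 148.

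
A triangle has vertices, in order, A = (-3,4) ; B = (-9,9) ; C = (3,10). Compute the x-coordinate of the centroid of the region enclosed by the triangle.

Apply Gauss's area formula. First the cross-terms c_i = x_i·y_{i+1} − x_{i+1}·y_i:
  9, -117, 42  ⇒  2A = -66, A = -33.
Then Σ (x_i + x_{i+1})·c_i = 594, so x̄ = 594 / (6·(-33)) = -3.

-3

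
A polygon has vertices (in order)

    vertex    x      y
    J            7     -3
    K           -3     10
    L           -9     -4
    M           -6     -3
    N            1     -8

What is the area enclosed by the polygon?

Apply Gauss's area formula: 2A = Σ (x_i·y_{i+1} − x_{i+1}·y_i), indices taken mod 5.
Σ = (61) + (102) + (3) + (51) + (53) = 270
Area = |Σ|/2 = 135.

135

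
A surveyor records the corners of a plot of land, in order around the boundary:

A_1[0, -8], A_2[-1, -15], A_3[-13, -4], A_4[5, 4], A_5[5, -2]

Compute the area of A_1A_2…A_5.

150.5

A_1→A_2: (0)(-15) − (-1)(-8) = -8
A_2→A_3: (-1)(-4) − (-13)(-15) = -191
A_3→A_4: (-13)(4) − (5)(-4) = -32
A_4→A_5: (5)(-2) − (5)(4) = -30
A_5→A_1: (5)(-8) − (0)(-2) = -40
Σ = -301
Area = |Σ|/2 = 150.5.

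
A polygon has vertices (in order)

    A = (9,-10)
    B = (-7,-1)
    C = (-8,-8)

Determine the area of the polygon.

60.5

Apply the shoelace (surveyor's) formula: 2A = Σ (x_i·y_{i+1} − x_{i+1}·y_i), indices taken mod 3.
Σ = (-79) + (48) + (152) = 121
Area = |Σ|/2 = 60.5.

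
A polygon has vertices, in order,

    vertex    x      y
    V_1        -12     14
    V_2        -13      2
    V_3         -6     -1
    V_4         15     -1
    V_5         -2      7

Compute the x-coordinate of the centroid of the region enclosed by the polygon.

-409/121

Apply the shoelace (surveyor's) formula. First the cross-terms c_i = x_i·y_{i+1} − x_{i+1}·y_i:
  158, 25, 21, 103, 56  ⇒  2A = 363, A = 181.5.
Then Σ (x_i + x_{i+1})·c_i = -3681, so x̄ = -3681 / (6·181.5) = -409/121.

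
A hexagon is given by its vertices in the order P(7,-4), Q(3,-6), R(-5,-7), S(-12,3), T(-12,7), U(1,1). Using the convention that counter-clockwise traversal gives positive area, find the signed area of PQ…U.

-129

Cross-terms: -30, -51, -99, -48, -19, -11  ⇒  Σ = -258
Signed area = Σ/2 = -129 (negative ⇒ clockwise traversal).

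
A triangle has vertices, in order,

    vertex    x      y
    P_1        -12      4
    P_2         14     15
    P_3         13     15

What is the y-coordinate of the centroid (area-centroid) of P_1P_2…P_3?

Apply Gauss's area formula. First the cross-terms c_i = x_i·y_{i+1} − x_{i+1}·y_i:
  -236, 15, 232  ⇒  2A = 11, A = 5.5.
Then Σ (y_i + y_{i+1})·c_i = 374, so ȳ = 374 / (6·5.5) = 34/3.

34/3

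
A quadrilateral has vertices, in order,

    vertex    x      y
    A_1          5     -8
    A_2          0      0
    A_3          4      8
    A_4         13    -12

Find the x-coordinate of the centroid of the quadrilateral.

Apply the surveyor's formula. First the cross-terms c_i = x_i·y_{i+1} − x_{i+1}·y_i:
  0, 0, -152, -44  ⇒  2A = -196, A = -98.
Then Σ (x_i + x_{i+1})·c_i = -3376, so x̄ = -3376 / (6·(-98)) = 844/147.

844/147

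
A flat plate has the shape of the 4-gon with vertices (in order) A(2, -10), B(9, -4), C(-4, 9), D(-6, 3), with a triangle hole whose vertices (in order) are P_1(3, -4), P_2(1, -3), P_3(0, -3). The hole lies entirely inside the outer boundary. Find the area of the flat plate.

121

Outer boundary:
Σ = (82) + (65) + (42) + (54) = 243
Area = |Σ|/2 = 121.5.
Hole:
Apply the surveyor's formula: 2A = Σ (x_i·y_{i+1} − x_{i+1}·y_i), indices taken mod 3.
P_1→P_2: (3)(-3) − (1)(-4) = -5
P_2→P_3: (1)(-3) − (0)(-3) = -3
P_3→P_1: (0)(-4) − (3)(-3) = 9
Σ = 1
Area = |Σ|/2 = 0.5.
Net area = 121.5 − 0.5 = 121.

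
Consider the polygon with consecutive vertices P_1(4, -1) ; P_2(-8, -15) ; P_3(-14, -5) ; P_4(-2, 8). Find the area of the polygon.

Σ = (-68) + (-170) + (-122) + (-30) = -390
Area = |Σ|/2 = 195.

195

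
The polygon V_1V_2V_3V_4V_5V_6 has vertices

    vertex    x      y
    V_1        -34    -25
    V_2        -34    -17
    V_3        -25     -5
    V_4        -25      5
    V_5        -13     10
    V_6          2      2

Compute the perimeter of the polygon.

108

|V_1V_2| = √((0)² + (8)²) = √64 = 8
|V_2V_3| = √((9)² + (12)²) = √225 = 15
|V_3V_4| = √((0)² + (10)²) = √100 = 10
|V_4V_5| = √((12)² + (5)²) = √169 = 13
|V_5V_6| = √((15)² + (-8)²) = √289 = 17
|V_6V_1| = √((-36)² + (-27)²) = √2025 = 45
Perimeter = 8 + 15 + 10 + 13 + 17 + 45 = 108.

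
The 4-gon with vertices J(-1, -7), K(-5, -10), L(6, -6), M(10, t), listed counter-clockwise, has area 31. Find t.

1

Write out the shoelace sum; only the two edges meeting at M involve t:
2·Area = [(6·t − 10·(-6)) + (10·(-7) − (-1)·t)] + 65
       = 7·t + 55 = 62
⇒ t = 1.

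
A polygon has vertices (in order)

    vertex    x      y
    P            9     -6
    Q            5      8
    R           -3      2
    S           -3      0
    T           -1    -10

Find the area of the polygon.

P→Q: (9)(8) − (5)(-6) = 102
Q→R: (5)(2) − (-3)(8) = 34
R→S: (-3)(0) − (-3)(2) = 6
S→T: (-3)(-10) − (-1)(0) = 30
T→P: (-1)(-6) − (9)(-10) = 96
Σ = 268
Area = |Σ|/2 = 134.

134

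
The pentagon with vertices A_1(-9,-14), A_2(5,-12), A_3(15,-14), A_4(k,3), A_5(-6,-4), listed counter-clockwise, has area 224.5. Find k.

5

Write out the shoelace sum; only the two edges meeting at A_4 involve k:
2·Area = [(15·3 − k·(-14)) + (k·(-4) − (-6)·3)] + 336
       = 10·k + 399 = 449
⇒ k = 5.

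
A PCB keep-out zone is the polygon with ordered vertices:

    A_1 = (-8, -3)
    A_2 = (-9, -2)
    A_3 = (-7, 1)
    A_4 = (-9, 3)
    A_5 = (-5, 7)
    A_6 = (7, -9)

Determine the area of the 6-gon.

95.5

Apply the surveyor's formula: 2A = Σ (x_i·y_{i+1} − x_{i+1}·y_i), indices taken mod 6.
Σ = (-11) + (-23) + (-12) + (-48) + (-4) + (-93) = -191
Area = |Σ|/2 = 95.5.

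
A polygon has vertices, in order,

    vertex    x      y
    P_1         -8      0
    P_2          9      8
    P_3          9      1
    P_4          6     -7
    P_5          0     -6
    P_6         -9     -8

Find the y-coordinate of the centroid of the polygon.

-1.02

Apply Gauss's area formula. First the cross-terms c_i = x_i·y_{i+1} − x_{i+1}·y_i:
  -64, -63, -69, -36, -54, -64  ⇒  2A = -350, A = -175.
Then Σ (y_i + y_{i+1})·c_i = 1071, so ȳ = 1071 / (6·(-175)) = -1.02.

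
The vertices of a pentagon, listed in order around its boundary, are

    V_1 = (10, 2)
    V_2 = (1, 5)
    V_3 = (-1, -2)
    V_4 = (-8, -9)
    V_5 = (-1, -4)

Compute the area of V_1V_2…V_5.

52.5

Σ = (48) + (3) + (-7) + (23) + (38) = 105
Area = |Σ|/2 = 52.5.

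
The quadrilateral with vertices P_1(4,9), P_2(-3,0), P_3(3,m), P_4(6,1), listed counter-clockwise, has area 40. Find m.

Write out the shoelace sum; only the two edges meeting at P_3 involve m:
2·Area = [((-3)·m − 3·0) + (3·1 − 6·m)] + 77
       = -9·m + 80 = 80
⇒ m = 0.

0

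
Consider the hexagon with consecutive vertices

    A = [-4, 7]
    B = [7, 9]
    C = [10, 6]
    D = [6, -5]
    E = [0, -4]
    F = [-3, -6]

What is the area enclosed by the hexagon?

150

Apply the shoelace formula: 2A = Σ (x_i·y_{i+1} − x_{i+1}·y_i), indices taken mod 6.
A→B: (-4)(9) − (7)(7) = -85
B→C: (7)(6) − (10)(9) = -48
C→D: (10)(-5) − (6)(6) = -86
D→E: (6)(-4) − (0)(-5) = -24
E→F: (0)(-6) − (-3)(-4) = -12
F→A: (-3)(7) − (-4)(-6) = -45
Σ = -300
Area = |Σ|/2 = 150.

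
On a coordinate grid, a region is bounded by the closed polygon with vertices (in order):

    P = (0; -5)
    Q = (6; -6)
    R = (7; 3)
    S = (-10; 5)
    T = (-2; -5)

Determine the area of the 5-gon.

Σ = (30) + (60) + (65) + (60) + (10) = 225
Area = |Σ|/2 = 112.5.

112.5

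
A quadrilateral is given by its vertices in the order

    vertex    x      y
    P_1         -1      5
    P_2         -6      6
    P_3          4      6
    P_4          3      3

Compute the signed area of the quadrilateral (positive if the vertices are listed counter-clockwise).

Apply the surveyor's formula: 2A = Σ (x_i·y_{i+1} − x_{i+1}·y_i), indices taken mod 4.
Σ = (24) + (-60) + (-6) + (18) = -24
Signed area = Σ/2 = -12 (negative ⇒ clockwise traversal).

-12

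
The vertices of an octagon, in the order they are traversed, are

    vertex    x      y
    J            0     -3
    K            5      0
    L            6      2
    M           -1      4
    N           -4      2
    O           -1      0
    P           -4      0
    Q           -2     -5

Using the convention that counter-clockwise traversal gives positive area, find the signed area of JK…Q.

Cross-terms: 15, 10, 26, 14, 2, 0, 20, 6  ⇒  Σ = 93
Signed area = Σ/2 = 46.5 (positive ⇒ counter-clockwise traversal).

46.5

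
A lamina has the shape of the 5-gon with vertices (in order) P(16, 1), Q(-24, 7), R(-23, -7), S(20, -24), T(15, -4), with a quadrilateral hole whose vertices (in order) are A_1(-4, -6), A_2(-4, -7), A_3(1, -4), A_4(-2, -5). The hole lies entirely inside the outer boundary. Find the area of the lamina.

Outer boundary:
Cross-terms: 136, 329, 692, 280, 79  ⇒  Σ = 1516
Area = |Σ|/2 = 758.
Hole:
Cross-terms: 4, 23, -13, -8  ⇒  Σ = 6
Area = |Σ|/2 = 3.
Net area = 758 − 3 = 755.

755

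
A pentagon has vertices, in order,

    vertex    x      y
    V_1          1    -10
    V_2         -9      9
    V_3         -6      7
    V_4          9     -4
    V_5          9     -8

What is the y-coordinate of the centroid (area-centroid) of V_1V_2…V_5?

-576/247

Apply the shoelace (surveyor's) formula. First the cross-terms c_i = x_i·y_{i+1} − x_{i+1}·y_i:
  -81, -9, -39, -36, -82  ⇒  2A = -247, A = -123.5.
Then Σ (y_i + y_{i+1})·c_i = 1728, so ȳ = 1728 / (6·(-123.5)) = -576/247.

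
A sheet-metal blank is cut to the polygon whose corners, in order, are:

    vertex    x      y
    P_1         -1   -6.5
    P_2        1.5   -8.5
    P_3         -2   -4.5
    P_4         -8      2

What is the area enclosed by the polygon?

Apply Gauss's area formula: 2A = Σ (x_i·y_{i+1} − x_{i+1}·y_i), indices taken mod 4.
Σ = (18.25) + (-23.75) + (-40) + (54) = 8.5
Area = |Σ|/2 = 4.25.

4.25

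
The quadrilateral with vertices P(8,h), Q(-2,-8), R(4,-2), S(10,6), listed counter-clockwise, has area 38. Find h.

9

Write out the shoelace sum; only the two edges meeting at P involve h:
2·Area = [(10·h − 8·6) + (8·(-8) − (-2)·h)] + 80
       = 12·h + -32 = 76
⇒ h = 9.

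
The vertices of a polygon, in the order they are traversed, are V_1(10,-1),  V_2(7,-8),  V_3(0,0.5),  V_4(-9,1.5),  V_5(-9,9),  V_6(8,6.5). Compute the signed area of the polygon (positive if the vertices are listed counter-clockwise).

V_1→V_2: (10)(-8) − (7)(-1) = -73
V_2→V_3: (7)(0.5) − (0)(-8) = 3.5
V_3→V_4: (0)(1.5) − (-9)(0.5) = 4.5
V_4→V_5: (-9)(9) − (-9)(1.5) = -67.5
V_5→V_6: (-9)(6.5) − (8)(9) = -130.5
V_6→V_1: (8)(-1) − (10)(6.5) = -73
Σ = -336
Signed area = Σ/2 = -168 (negative ⇒ clockwise traversal).

-168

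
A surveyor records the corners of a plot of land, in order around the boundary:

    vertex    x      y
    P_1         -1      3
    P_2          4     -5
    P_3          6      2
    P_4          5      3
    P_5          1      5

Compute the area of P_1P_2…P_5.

Apply the surveyor's formula: 2A = Σ (x_i·y_{i+1} − x_{i+1}·y_i), indices taken mod 5.
Σ = (-7) + (38) + (8) + (22) + (8) = 69
Area = |Σ|/2 = 34.5.

34.5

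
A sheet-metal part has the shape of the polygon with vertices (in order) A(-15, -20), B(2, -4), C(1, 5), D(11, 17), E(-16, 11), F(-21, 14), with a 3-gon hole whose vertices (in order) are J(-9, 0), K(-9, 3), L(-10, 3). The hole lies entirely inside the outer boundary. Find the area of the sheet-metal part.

Outer boundary:
Apply Gauss's area formula: 2A = Σ (x_i·y_{i+1} − x_{i+1}·y_i), indices taken mod 6.
A→B: (-15)(-4) − (2)(-20) = 100
B→C: (2)(5) − (1)(-4) = 14
C→D: (1)(17) − (11)(5) = -38
D→E: (11)(11) − (-16)(17) = 393
E→F: (-16)(14) − (-21)(11) = 7
F→A: (-21)(-20) − (-15)(14) = 630
Σ = 1106
Area = |Σ|/2 = 553.
Hole:
Σ = (-27) + (3) + (27) = 3
Area = |Σ|/2 = 1.5.
Net area = 553 − 1.5 = 551.5.

551.5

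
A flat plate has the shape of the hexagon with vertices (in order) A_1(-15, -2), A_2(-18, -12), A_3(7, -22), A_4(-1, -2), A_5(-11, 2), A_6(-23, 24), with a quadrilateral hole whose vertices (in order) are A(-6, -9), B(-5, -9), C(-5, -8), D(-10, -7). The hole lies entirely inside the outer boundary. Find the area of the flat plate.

372.5

Outer boundary:
Apply the shoelace (surveyor's) formula: 2A = Σ (x_i·y_{i+1} − x_{i+1}·y_i), indices taken mod 6.
Σ = (144) + (480) + (-36) + (-24) + (-218) + (406) = 752
Area = |Σ|/2 = 376.
Hole:
Apply Gauss's area formula: 2A = Σ (x_i·y_{i+1} − x_{i+1}·y_i), indices taken mod 4.
A→B: (-6)(-9) − (-5)(-9) = 9
B→C: (-5)(-8) − (-5)(-9) = -5
C→D: (-5)(-7) − (-10)(-8) = -45
D→A: (-10)(-9) − (-6)(-7) = 48
Σ = 7
Area = |Σ|/2 = 3.5.
Net area = 376 − 3.5 = 372.5.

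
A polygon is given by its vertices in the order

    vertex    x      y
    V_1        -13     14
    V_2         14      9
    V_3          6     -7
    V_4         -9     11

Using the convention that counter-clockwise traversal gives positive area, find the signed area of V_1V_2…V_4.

Cross-terms: -313, -152, 3, 17  ⇒  Σ = -445
Signed area = Σ/2 = -222.5 (negative ⇒ clockwise traversal).

-222.5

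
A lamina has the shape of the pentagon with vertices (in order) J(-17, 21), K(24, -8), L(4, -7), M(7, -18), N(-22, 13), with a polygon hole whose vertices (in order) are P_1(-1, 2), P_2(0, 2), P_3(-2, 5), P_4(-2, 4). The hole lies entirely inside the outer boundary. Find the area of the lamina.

534.5

Outer boundary:
Σ = (-368) + (-136) + (-23) + (-305) + (-241) = -1073
Area = |Σ|/2 = 536.5.
Hole:
Apply the shoelace (surveyor's) formula: 2A = Σ (x_i·y_{i+1} − x_{i+1}·y_i), indices taken mod 4.
Cross-terms: -2, 4, 2, 0  ⇒  Σ = 4
Area = |Σ|/2 = 2.
Net area = 536.5 − 2 = 534.5.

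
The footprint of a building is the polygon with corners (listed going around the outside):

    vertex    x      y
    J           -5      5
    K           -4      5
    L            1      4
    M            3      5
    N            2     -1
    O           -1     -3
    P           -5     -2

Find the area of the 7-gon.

Apply the shoelace (surveyor's) formula: 2A = Σ (x_i·y_{i+1} − x_{i+1}·y_i), indices taken mod 7.
Σ = (-5) + (-21) + (-7) + (-13) + (-7) + (-13) + (-35) = -101
Area = |Σ|/2 = 50.5.

50.5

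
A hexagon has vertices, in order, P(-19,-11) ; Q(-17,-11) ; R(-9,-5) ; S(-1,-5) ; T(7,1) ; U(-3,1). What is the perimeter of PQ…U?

60

|PQ| = √((2)² + (0)²) = √4 = 2
|QR| = √((8)² + (6)²) = √100 = 10
|RS| = √((8)² + (0)²) = √64 = 8
|ST| = √((8)² + (6)²) = √100 = 10
|TU| = √((-10)² + (0)²) = √100 = 10
|UP| = √((-16)² + (-12)²) = √400 = 20
Perimeter = 2 + 10 + 8 + 10 + 10 + 20 = 60.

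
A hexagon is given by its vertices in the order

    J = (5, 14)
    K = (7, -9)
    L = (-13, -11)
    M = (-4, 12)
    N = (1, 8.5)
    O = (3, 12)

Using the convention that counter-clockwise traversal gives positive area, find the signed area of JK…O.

-307.25

Apply Gauss's area formula: 2A = Σ (x_i·y_{i+1} − x_{i+1}·y_i), indices taken mod 6.
J→K: (5)(-9) − (7)(14) = -143
K→L: (7)(-11) − (-13)(-9) = -194
L→M: (-13)(12) − (-4)(-11) = -200
M→N: (-4)(8.5) − (1)(12) = -46
N→O: (1)(12) − (3)(8.5) = -13.5
O→J: (3)(14) − (5)(12) = -18
Σ = -614.5
Signed area = Σ/2 = -307.25 (negative ⇒ clockwise traversal).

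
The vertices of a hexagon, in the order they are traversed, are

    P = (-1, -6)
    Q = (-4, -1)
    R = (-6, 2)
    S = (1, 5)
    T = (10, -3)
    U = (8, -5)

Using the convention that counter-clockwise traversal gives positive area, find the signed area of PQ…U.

Σ = (-23) + (-14) + (-32) + (-53) + (-26) + (-53) = -201
Signed area = Σ/2 = -100.5 (negative ⇒ clockwise traversal).

-100.5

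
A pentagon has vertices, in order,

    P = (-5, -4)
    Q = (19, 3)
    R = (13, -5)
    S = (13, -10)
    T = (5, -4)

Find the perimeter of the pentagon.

60

|PQ| = √((24)² + (7)²) = √625 = 25
|QR| = √((-6)² + (-8)²) = √100 = 10
|RS| = √((0)² + (-5)²) = √25 = 5
|ST| = √((-8)² + (6)²) = √100 = 10
|TP| = √((-10)² + (0)²) = √100 = 10
Perimeter = 25 + 10 + 5 + 10 + 10 = 60.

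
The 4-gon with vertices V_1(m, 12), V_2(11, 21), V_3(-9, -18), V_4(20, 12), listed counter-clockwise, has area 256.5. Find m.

18

The doubled signed area Σ (x_i y_{i+1} − x_{i+1} y_i) is linear in m.
With m=0 it equals 351; the coefficient of m is 9 (from the two edges through V_1).
So 9·m + 351 = 2·256.5 = 513 ⇒ m = 18.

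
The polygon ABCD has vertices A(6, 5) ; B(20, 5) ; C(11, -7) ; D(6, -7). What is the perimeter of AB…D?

|AB| = √((14)² + (0)²) = √196 = 14
|BC| = √((-9)² + (-12)²) = √225 = 15
|CD| = √((-5)² + (0)²) = √25 = 5
|DA| = √((0)² + (12)²) = √144 = 12
Perimeter = 14 + 15 + 5 + 12 = 46.

46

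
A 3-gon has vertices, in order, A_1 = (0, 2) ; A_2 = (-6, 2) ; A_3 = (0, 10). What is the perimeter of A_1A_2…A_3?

24

|A_1A_2| = √((-6)² + (0)²) = √36 = 6
|A_2A_3| = √((6)² + (8)²) = √100 = 10
|A_3A_1| = √((0)² + (-8)²) = √64 = 8
Perimeter = 6 + 10 + 8 = 24.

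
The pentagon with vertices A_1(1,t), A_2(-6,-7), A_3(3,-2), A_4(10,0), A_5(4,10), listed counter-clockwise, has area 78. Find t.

The doubled signed area Σ (x_i y_{i+1} − x_{i+1} y_i) is linear in t.
With t=0 it equals 136; the coefficient of t is 10 (from the two edges through A_1).
So 10·t + 136 = 2·78 = 156 ⇒ t = 2.

2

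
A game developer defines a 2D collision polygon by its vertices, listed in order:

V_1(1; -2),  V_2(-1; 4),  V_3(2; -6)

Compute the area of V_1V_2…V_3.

Cross-terms: 2, -2, 2  ⇒  Σ = 2
Area = |Σ|/2 = 1.

1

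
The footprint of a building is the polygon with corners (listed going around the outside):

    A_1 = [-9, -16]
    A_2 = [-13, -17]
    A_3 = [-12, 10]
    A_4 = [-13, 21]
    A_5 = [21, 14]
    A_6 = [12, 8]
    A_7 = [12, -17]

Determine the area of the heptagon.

889.5

Apply Gauss's area formula: 2A = Σ (x_i·y_{i+1} − x_{i+1}·y_i), indices taken mod 7.
Σ = (-55) + (-334) + (-122) + (-623) + (0) + (-300) + (-345) = -1779
Area = |Σ|/2 = 889.5.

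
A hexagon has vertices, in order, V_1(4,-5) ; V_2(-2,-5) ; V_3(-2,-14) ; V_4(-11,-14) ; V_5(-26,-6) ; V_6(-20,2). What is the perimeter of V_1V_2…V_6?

|V_1V_2| = √((-6)² + (0)²) = √36 = 6
|V_2V_3| = √((0)² + (-9)²) = √81 = 9
|V_3V_4| = √((-9)² + (0)²) = √81 = 9
|V_4V_5| = √((-15)² + (8)²) = √289 = 17
|V_5V_6| = √((6)² + (8)²) = √100 = 10
|V_6V_1| = √((24)² + (-7)²) = √625 = 25
Perimeter = 6 + 9 + 9 + 17 + 10 + 25 = 76.

76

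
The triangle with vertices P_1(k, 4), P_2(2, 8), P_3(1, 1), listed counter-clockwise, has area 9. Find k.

Write out the shoelace sum; only the two edges meeting at P_1 involve k:
2·Area = [(1·4 − k·1) + (k·8 − 2·4)] + -6
       = 7·k + -10 = 18
⇒ k = 4.

4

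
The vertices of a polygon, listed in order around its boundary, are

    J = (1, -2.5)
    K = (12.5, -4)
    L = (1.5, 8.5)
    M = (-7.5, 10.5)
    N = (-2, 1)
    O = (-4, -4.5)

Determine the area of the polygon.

Apply the surveyor's formula: 2A = Σ (x_i·y_{i+1} − x_{i+1}·y_i), indices taken mod 6.
Σ = (27.25) + (112.25) + (79.5) + (13.5) + (13) + (14.5) = 260
Area = |Σ|/2 = 130.

130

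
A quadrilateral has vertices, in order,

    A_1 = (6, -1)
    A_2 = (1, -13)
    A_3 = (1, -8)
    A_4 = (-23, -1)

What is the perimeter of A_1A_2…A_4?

72

|A_1A_2| = √((-5)² + (-12)²) = √169 = 13
|A_2A_3| = √((0)² + (5)²) = √25 = 5
|A_3A_4| = √((-24)² + (7)²) = √625 = 25
|A_4A_1| = √((29)² + (0)²) = √841 = 29
Perimeter = 13 + 5 + 25 + 29 = 72.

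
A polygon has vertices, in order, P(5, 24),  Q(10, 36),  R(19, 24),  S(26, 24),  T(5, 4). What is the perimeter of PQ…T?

84

|PQ| = √((5)² + (12)²) = √169 = 13
|QR| = √((9)² + (-12)²) = √225 = 15
|RS| = √((7)² + (0)²) = √49 = 7
|ST| = √((-21)² + (-20)²) = √841 = 29
|TP| = √((0)² + (20)²) = √400 = 20
Perimeter = 13 + 15 + 7 + 29 + 20 = 84.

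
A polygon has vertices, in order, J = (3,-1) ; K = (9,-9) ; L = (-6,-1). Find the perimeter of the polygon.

|JK| = √((6)² + (-8)²) = √100 = 10
|KL| = √((-15)² + (8)²) = √289 = 17
|LJ| = √((9)² + (0)²) = √81 = 9
Perimeter = 10 + 17 + 9 = 36.

36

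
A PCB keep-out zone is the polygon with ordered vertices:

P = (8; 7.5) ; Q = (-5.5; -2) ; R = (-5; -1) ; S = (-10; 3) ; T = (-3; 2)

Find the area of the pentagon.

Σ = (25.25) + (-4.5) + (-25) + (-11) + (-38.5) = -53.75
Area = |Σ|/2 = 26.875.

26.875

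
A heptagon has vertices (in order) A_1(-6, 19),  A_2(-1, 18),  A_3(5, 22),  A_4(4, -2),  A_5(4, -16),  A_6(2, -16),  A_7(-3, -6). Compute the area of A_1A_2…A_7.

270

Apply Gauss's area formula: 2A = Σ (x_i·y_{i+1} − x_{i+1}·y_i), indices taken mod 7.
Σ = (-89) + (-112) + (-98) + (-56) + (-32) + (-60) + (-93) = -540
Area = |Σ|/2 = 270.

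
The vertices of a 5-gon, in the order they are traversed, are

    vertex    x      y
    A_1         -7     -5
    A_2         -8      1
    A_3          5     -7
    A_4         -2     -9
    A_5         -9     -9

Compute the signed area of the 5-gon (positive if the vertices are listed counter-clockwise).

Σ = (-47) + (51) + (-59) + (-63) + (-18) = -136
Signed area = Σ/2 = -68 (negative ⇒ clockwise traversal).

-68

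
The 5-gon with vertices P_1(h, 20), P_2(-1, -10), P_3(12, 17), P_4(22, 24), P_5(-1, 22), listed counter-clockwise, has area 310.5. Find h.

The doubled signed area Σ (x_i y_{i+1} − x_{i+1} y_i) is linear in h.
With h=0 it equals 525; the coefficient of h is -32 (from the two edges through P_1).
So -32·h + 525 = 2·310.5 = 621 ⇒ h = -3.

-3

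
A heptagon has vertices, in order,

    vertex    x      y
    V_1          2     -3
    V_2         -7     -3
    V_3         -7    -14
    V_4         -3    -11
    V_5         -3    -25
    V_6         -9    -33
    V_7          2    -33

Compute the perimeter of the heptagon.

90

|V_1V_2| = √((-9)² + (0)²) = √81 = 9
|V_2V_3| = √((0)² + (-11)²) = √121 = 11
|V_3V_4| = √((4)² + (3)²) = √25 = 5
|V_4V_5| = √((0)² + (-14)²) = √196 = 14
|V_5V_6| = √((-6)² + (-8)²) = √100 = 10
|V_6V_7| = √((11)² + (0)²) = √121 = 11
|V_7V_1| = √((0)² + (30)²) = √900 = 30
Perimeter = 9 + 11 + 5 + 14 + 10 + 11 + 30 = 90.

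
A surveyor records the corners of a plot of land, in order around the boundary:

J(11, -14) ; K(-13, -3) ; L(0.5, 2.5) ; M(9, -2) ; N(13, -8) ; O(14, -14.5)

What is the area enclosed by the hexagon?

214.25

Apply the shoelace (surveyor's) formula: 2A = Σ (x_i·y_{i+1} − x_{i+1}·y_i), indices taken mod 6.
Σ = (-215) + (-31) + (-23.5) + (-46) + (-76.5) + (-36.5) = -428.5
Area = |Σ|/2 = 214.25.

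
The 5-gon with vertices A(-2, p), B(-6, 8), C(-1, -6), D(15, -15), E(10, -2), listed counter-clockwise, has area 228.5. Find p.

13

The doubled signed area Σ (x_i y_{i+1} − x_{i+1} y_i) is linear in p.
With p=0 it equals 249; the coefficient of p is 16 (from the two edges through A).
So 16·p + 249 = 2·228.5 = 457 ⇒ p = 13.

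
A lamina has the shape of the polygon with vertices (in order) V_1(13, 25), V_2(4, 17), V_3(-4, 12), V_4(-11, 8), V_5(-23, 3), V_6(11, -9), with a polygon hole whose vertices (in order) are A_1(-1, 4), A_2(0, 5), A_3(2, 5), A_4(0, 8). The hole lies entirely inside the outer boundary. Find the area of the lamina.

522.5

Outer boundary:
Apply the shoelace (surveyor's) formula: 2A = Σ (x_i·y_{i+1} − x_{i+1}·y_i), indices taken mod 6.
Cross-terms: 121, 116, 100, 151, 174, 392  ⇒  Σ = 1054
Area = |Σ|/2 = 527.
Hole:
Apply the shoelace formula: 2A = Σ (x_i·y_{i+1} − x_{i+1}·y_i), indices taken mod 4.
Σ = (-5) + (-10) + (16) + (8) = 9
Area = |Σ|/2 = 4.5.
Net area = 527 − 4.5 = 522.5.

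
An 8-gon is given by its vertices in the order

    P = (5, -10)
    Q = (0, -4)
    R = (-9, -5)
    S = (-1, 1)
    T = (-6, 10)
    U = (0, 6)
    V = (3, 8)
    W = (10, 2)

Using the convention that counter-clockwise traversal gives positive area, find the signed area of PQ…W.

-156

Apply the shoelace (surveyor's) formula: 2A = Σ (x_i·y_{i+1} − x_{i+1}·y_i), indices taken mod 8.
Σ = (-20) + (-36) + (-14) + (-4) + (-36) + (-18) + (-74) + (-110) = -312
Signed area = Σ/2 = -156 (negative ⇒ clockwise traversal).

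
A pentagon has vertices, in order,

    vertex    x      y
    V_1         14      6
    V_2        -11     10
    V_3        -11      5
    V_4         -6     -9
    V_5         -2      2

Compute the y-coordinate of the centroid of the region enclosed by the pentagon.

Apply the surveyor's formula. First the cross-terms c_i = x_i·y_{i+1} − x_{i+1}·y_i:
  206, 55, 129, -30, -40  ⇒  2A = 320, A = 160.
Then Σ (y_i + y_{i+1})·c_i = 3495, so ȳ = 3495 / (6·160) = 3.640625.

3.640625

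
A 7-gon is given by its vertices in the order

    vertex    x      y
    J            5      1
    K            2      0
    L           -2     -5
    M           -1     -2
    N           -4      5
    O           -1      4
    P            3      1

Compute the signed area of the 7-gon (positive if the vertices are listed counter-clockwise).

-26

Apply Gauss's area formula: 2A = Σ (x_i·y_{i+1} − x_{i+1}·y_i), indices taken mod 7.
Σ = (-2) + (-10) + (-1) + (-13) + (-11) + (-13) + (-2) = -52
Signed area = Σ/2 = -26 (negative ⇒ clockwise traversal).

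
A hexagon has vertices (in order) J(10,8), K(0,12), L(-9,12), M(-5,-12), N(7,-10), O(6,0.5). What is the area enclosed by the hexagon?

J→K: (10)(12) − (0)(8) = 120
K→L: (0)(12) − (-9)(12) = 108
L→M: (-9)(-12) − (-5)(12) = 168
M→N: (-5)(-10) − (7)(-12) = 134
N→O: (7)(0.5) − (6)(-10) = 63.5
O→J: (6)(8) − (10)(0.5) = 43
Σ = 636.5
Area = |Σ|/2 = 318.25.

318.25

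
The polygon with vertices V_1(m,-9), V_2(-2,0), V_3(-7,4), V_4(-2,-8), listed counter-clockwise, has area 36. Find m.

2

Write out the shoelace sum; only the two edges meeting at V_1 involve m:
2·Area = [((-2)·(-9) − m·(-8)) + (m·0 − (-2)·(-9))] + 56
       = 8·m + 56 = 72
⇒ m = 2.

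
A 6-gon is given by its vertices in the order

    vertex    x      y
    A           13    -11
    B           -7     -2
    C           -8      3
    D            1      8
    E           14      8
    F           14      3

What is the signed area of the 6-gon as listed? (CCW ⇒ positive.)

Σ = (-103) + (-37) + (-67) + (-104) + (-70) + (-193) = -574
Signed area = Σ/2 = -287 (negative ⇒ clockwise traversal).

-287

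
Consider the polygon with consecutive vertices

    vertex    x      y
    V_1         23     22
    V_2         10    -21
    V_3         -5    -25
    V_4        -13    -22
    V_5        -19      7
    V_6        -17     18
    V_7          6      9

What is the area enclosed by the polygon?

1170.5

Apply Gauss's area formula: 2A = Σ (x_i·y_{i+1} − x_{i+1}·y_i), indices taken mod 7.
Σ = (-703) + (-355) + (-215) + (-509) + (-223) + (-261) + (-75) = -2341
Area = |Σ|/2 = 1170.5.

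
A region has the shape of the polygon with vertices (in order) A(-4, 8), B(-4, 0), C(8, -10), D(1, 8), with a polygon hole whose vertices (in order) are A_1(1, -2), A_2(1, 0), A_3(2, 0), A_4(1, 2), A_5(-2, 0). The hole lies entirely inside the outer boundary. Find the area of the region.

Outer boundary:
Σ = (32) + (40) + (74) + (40) = 186
Area = |Σ|/2 = 93.
Hole:
Apply the shoelace formula: 2A = Σ (x_i·y_{i+1} − x_{i+1}·y_i), indices taken mod 5.
A_1→A_2: (1)(0) − (1)(-2) = 2
A_2→A_3: (1)(0) − (2)(0) = 0
A_3→A_4: (2)(2) − (1)(0) = 4
A_4→A_5: (1)(0) − (-2)(2) = 4
A_5→A_1: (-2)(-2) − (1)(0) = 4
Σ = 14
Area = |Σ|/2 = 7.
Net area = 93 − 7 = 86.

86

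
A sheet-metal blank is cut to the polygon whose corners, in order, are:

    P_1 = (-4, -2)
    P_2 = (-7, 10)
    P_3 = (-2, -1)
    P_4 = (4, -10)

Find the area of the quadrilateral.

25.5

P_1→P_2: (-4)(10) − (-7)(-2) = -54
P_2→P_3: (-7)(-1) − (-2)(10) = 27
P_3→P_4: (-2)(-10) − (4)(-1) = 24
P_4→P_1: (4)(-2) − (-4)(-10) = -48
Σ = -51
Area = |Σ|/2 = 25.5.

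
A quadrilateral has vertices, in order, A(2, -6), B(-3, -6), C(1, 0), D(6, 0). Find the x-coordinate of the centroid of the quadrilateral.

1.5

Apply the surveyor's formula. First the cross-terms c_i = x_i·y_{i+1} − x_{i+1}·y_i:
  -30, 6, 0, -36  ⇒  2A = -60, A = -30.
Then Σ (x_i + x_{i+1})·c_i = -270, so x̄ = -270 / (6·(-30)) = 1.5.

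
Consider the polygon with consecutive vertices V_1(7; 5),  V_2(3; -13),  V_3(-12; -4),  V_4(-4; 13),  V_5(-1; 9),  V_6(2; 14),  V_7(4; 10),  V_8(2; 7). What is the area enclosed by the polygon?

284

V_1→V_2: (7)(-13) − (3)(5) = -106
V_2→V_3: (3)(-4) − (-12)(-13) = -168
V_3→V_4: (-12)(13) − (-4)(-4) = -172
V_4→V_5: (-4)(9) − (-1)(13) = -23
V_5→V_6: (-1)(14) − (2)(9) = -32
V_6→V_7: (2)(10) − (4)(14) = -36
V_7→V_8: (4)(7) − (2)(10) = 8
V_8→V_1: (2)(5) − (7)(7) = -39
Σ = -568
Area = |Σ|/2 = 284.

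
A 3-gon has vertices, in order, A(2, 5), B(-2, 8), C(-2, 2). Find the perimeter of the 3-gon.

|AB| = √((-4)² + (3)²) = √25 = 5
|BC| = √((0)² + (-6)²) = √36 = 6
|CA| = √((4)² + (3)²) = √25 = 5
Perimeter = 5 + 6 + 5 = 16.

16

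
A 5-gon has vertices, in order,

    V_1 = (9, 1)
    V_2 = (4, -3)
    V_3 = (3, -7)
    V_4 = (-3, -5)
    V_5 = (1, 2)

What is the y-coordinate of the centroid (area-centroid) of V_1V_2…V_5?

-53/26

Apply the shoelace (surveyor's) formula. First the cross-terms c_i = x_i·y_{i+1} − x_{i+1}·y_i:
  -31, -19, -36, -1, -17  ⇒  2A = -104, A = -52.
Then Σ (y_i + y_{i+1})·c_i = 636, so ȳ = 636 / (6·(-52)) = -53/26.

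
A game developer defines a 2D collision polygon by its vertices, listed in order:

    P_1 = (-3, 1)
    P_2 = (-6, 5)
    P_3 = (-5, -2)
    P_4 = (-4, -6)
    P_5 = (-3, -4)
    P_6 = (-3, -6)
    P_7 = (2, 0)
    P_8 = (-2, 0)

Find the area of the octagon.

32

Apply Gauss's area formula: 2A = Σ (x_i·y_{i+1} − x_{i+1}·y_i), indices taken mod 8.
Σ = (-9) + (37) + (22) + (-2) + (6) + (12) + (0) + (-2) = 64
Area = |Σ|/2 = 32.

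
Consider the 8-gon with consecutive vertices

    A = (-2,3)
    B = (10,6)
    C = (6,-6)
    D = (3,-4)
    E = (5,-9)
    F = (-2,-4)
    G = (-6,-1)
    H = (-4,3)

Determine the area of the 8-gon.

Σ = (-42) + (-96) + (-6) + (-7) + (-38) + (-22) + (-22) + (-6) = -239
Area = |Σ|/2 = 119.5.

119.5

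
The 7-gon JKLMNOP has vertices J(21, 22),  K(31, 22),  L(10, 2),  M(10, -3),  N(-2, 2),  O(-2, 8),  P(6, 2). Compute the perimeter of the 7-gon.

98

|JK| = √((10)² + (0)²) = √100 = 10
|KL| = √((-21)² + (-20)²) = √841 = 29
|LM| = √((0)² + (-5)²) = √25 = 5
|MN| = √((-12)² + (5)²) = √169 = 13
|NO| = √((0)² + (6)²) = √36 = 6
|OP| = √((8)² + (-6)²) = √100 = 10
|PJ| = √((15)² + (20)²) = √625 = 25
Perimeter = 10 + 29 + 5 + 13 + 6 + 10 + 25 = 98.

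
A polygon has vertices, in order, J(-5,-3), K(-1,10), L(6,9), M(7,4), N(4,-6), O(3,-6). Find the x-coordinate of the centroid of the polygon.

Apply the surveyor's formula. First the cross-terms c_i = x_i·y_{i+1} − x_{i+1}·y_i:
  -53, -69, -39, -58, -6, -39  ⇒  2A = -264, A = -132.
Then Σ (x_i + x_{i+1})·c_i = -1136, so x̄ = -1136 / (6·(-132)) = 142/99.

142/99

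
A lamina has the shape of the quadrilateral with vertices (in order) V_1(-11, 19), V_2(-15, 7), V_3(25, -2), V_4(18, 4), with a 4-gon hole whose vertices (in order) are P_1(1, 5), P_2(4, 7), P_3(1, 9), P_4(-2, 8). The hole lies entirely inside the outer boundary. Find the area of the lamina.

280.5

Outer boundary:
Cross-terms: 208, -145, 136, 386  ⇒  Σ = 585
Area = |Σ|/2 = 292.5.
Hole:
Apply the surveyor's formula: 2A = Σ (x_i·y_{i+1} − x_{i+1}·y_i), indices taken mod 4.
P_1→P_2: (1)(7) − (4)(5) = -13
P_2→P_3: (4)(9) − (1)(7) = 29
P_3→P_4: (1)(8) − (-2)(9) = 26
P_4→P_1: (-2)(5) − (1)(8) = -18
Σ = 24
Area = |Σ|/2 = 12.
Net area = 292.5 − 12 = 280.5.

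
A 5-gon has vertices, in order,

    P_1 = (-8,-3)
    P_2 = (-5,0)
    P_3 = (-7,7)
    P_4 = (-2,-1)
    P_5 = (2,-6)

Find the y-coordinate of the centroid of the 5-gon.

Apply Gauss's area formula. First the cross-terms c_i = x_i·y_{i+1} − x_{i+1}·y_i:
  -15, -35, 21, 14, -54  ⇒  2A = -69, A = -34.5.
Then Σ (y_i + y_{i+1})·c_i = 314, so ȳ = 314 / (6·(-34.5)) = -314/207.

-314/207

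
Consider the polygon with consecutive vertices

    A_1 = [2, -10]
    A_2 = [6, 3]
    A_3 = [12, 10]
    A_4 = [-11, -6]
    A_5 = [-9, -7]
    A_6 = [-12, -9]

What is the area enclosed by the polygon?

143

Cross-terms: 66, 24, 38, 23, -3, 138  ⇒  Σ = 286
Area = |Σ|/2 = 143.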